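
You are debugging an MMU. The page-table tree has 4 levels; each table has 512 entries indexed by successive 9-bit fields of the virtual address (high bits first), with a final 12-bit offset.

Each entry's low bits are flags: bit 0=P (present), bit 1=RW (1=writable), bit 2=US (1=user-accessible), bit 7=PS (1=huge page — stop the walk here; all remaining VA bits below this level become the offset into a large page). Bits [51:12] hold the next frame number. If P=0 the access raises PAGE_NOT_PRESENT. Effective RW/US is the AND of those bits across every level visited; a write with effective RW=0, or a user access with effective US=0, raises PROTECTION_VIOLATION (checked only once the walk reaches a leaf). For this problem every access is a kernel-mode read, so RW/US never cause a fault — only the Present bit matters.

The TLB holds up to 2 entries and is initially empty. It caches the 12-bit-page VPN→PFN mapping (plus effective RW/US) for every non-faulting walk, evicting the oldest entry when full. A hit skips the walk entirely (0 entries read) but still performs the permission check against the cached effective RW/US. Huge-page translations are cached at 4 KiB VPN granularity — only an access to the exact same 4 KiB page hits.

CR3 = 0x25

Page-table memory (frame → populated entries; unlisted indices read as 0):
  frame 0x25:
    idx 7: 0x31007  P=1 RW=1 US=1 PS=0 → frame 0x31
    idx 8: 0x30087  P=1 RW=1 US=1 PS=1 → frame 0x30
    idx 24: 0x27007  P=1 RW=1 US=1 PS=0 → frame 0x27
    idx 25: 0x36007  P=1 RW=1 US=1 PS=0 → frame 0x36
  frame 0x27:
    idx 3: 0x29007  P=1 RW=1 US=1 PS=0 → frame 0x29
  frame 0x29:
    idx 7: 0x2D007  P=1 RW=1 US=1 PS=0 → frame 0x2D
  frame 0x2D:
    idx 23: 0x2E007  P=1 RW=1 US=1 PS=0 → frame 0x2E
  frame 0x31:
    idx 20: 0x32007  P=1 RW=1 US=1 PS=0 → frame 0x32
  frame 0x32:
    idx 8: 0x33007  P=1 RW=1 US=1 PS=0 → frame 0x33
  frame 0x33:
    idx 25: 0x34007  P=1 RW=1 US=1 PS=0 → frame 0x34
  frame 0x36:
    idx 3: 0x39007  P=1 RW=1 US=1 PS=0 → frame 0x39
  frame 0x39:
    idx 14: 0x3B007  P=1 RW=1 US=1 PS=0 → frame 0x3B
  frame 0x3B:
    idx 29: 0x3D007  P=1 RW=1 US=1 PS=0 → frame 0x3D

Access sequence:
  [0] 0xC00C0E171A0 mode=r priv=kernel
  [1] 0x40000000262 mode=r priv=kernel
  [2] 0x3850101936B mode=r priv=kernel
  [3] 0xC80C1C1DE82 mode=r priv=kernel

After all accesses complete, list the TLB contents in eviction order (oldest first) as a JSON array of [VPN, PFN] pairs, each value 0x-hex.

Per-access translation:
#0 VA=0xC00C0E171A0 (r,kernel):
  L0 @0x25[24] → 0x27007  P=1,RW=1,US=1,PS=0
  L1 @0x27[3] → 0x29007  P=1,RW=1,US=1,PS=0
  L2 @0x29[7] → 0x2D007  P=1,RW=1,US=1,PS=0
  L3 @0x2D[23] → 0x2E007  P=1,RW=1,US=1,PS=0
  → PA=0x2E1A0  (4 entries read)
#1 VA=0x40000000262 (r,kernel):
  L0 @0x25[8] → 0x30087  P=1,RW=1,US=1,PS=1
  → PA=0x30262 (huge @L0)  (1 entries read)
#2 VA=0x3850101936B (r,kernel):
  L0 @0x25[7] → 0x31007  P=1,RW=1,US=1,PS=0
  L1 @0x31[20] → 0x32007  P=1,RW=1,US=1,PS=0
  L2 @0x32[8] → 0x33007  P=1,RW=1,US=1,PS=0
  L3 @0x33[25] → 0x34007  P=1,RW=1,US=1,PS=0
  → PA=0x3436B  (4 entries read)
#3 VA=0xC80C1C1DE82 (r,kernel):
  L0 @0x25[25] → 0x36007  P=1,RW=1,US=1,PS=0
  L1 @0x36[3] → 0x39007  P=1,RW=1,US=1,PS=0
  L2 @0x39[14] → 0x3B007  P=1,RW=1,US=1,PS=0
  L3 @0x3B[29] → 0x3D007  P=1,RW=1,US=1,PS=0
  → PA=0x3DE82  (4 entries read)

TLB: [["0x38501019", "0x34"], ["0xC80C1C1D", "0x3D"]]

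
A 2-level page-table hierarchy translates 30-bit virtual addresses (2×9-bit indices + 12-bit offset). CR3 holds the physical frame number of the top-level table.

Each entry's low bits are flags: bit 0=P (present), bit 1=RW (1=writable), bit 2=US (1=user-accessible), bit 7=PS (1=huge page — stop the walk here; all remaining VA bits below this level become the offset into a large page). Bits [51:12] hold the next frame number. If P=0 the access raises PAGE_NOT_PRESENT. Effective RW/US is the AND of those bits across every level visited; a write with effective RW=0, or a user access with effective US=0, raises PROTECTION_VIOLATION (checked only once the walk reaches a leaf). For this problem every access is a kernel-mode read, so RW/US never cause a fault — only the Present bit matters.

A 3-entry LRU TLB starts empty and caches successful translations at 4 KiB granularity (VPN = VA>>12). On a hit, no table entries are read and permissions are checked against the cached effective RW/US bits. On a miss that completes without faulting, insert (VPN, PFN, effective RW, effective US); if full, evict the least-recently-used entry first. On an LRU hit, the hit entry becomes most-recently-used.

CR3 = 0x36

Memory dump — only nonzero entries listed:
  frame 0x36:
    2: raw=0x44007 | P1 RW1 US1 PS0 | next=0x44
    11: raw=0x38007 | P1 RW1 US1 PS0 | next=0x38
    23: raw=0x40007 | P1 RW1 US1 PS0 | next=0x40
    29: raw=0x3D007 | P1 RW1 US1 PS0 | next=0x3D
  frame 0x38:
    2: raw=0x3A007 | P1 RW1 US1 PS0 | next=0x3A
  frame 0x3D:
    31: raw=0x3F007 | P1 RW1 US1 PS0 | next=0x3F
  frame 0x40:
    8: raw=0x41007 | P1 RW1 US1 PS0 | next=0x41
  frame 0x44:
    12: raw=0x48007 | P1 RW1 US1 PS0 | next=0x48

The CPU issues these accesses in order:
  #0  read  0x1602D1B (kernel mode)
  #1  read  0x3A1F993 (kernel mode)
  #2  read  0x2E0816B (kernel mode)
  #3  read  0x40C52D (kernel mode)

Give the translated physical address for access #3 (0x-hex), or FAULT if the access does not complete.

Trace:
#0 VA=0x1602D1B (r,kernel):
  lvl0: tbl 0x36, slot 11 ⇒ 0x38007 (P1/RW1/US1/PS0)
  lvl1: tbl 0x38, slot 2 ⇒ 0x3A007 (P1/RW1/US1/PS0)
  → PA=0x3AD1B  (2 entries read)
#1 VA=0x3A1F993 (r,kernel):
  lvl0: tbl 0x36, slot 29 ⇒ 0x3D007 (P1/RW1/US1/PS0)
  lvl1: tbl 0x3D, slot 31 ⇒ 0x3F007 (P1/RW1/US1/PS0)
  → PA=0x3F993  (2 entries read)
#2 VA=0x2E0816B (r,kernel):
  lvl0: tbl 0x36, slot 23 ⇒ 0x40007 (P1/RW1/US1/PS0)
  lvl1: tbl 0x40, slot 8 ⇒ 0x41007 (P1/RW1/US1/PS0)
  → PA=0x4116B  (2 entries read)
#3 VA=0x40C52D (r,kernel):
  lvl0: tbl 0x36, slot 2 ⇒ 0x44007 (P1/RW1/US1/PS0)
  lvl1: tbl 0x44, slot 12 ⇒ 0x48007 (P1/RW1/US1/PS0)
  → PA=0x4852D  (2 entries read)

Access #3 PA: 0x4852D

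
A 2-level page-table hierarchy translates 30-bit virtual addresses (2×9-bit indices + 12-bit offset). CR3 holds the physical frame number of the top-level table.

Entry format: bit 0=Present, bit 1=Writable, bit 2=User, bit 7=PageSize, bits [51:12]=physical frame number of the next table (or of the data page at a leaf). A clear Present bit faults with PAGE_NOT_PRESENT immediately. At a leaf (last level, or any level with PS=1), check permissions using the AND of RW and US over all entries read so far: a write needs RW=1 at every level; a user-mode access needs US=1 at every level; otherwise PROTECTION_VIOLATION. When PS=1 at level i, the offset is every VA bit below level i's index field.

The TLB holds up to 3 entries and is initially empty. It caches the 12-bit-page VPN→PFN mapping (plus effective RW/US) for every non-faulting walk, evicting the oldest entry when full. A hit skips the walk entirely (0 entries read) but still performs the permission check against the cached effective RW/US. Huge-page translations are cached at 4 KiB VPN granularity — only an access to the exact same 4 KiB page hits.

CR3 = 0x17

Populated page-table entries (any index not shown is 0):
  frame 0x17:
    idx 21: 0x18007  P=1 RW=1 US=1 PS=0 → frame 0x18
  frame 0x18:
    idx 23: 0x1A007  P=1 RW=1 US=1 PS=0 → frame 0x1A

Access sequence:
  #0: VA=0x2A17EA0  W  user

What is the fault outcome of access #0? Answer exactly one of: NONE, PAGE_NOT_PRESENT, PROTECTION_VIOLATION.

Per-access translation:
#0 VA=0x2A17EA0 (w,user):
  lvl0: tbl 0x17, slot 21 ⇒ 0x18007 (P1/RW1/US1/PS0)
  lvl1: tbl 0x18, slot 23 ⇒ 0x1A007 (P1/RW1/US1/PS0)
  ✓ 0x1AEA0  — 2 lookups

Access #0 fault: NONE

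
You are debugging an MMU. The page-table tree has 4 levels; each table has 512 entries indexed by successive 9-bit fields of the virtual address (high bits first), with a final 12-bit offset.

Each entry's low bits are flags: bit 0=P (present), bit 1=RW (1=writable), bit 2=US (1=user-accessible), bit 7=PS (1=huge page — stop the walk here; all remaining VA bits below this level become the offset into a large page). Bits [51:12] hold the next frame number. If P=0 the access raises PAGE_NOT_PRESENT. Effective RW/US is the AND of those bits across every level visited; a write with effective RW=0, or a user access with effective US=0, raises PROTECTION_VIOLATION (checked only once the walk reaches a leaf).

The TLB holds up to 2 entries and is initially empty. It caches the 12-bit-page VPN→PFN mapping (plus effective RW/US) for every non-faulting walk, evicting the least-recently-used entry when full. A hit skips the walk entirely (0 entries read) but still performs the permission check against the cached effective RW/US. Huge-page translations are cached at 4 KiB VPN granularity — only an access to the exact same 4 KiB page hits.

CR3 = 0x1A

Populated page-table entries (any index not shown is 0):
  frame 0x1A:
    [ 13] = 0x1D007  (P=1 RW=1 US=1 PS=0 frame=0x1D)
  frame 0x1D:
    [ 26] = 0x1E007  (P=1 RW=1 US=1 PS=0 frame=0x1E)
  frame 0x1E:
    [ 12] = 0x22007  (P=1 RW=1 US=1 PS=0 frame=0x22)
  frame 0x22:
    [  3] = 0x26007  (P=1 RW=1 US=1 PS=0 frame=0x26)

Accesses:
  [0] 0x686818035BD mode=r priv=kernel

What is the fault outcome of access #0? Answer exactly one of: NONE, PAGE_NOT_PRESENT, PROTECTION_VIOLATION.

Walk each access:
#0 VA=0x686818035BD (r,kernel):
  [0] read 0x1A idx=13: raw=0x1D007 flags P=1 W=1 U=1 S=0
  [1] read 0x1D idx=26: raw=0x1E007 flags P=1 W=1 U=1 S=0
  [2] read 0x1E idx=12: raw=0x22007 flags P=1 W=1 U=1 S=0
  [3] read 0x22 idx=3: raw=0x26007 flags P=1 W=1 U=1 S=0
  ⇒ phys 0x265BD  [4 reads]

Access #0 fault: NONE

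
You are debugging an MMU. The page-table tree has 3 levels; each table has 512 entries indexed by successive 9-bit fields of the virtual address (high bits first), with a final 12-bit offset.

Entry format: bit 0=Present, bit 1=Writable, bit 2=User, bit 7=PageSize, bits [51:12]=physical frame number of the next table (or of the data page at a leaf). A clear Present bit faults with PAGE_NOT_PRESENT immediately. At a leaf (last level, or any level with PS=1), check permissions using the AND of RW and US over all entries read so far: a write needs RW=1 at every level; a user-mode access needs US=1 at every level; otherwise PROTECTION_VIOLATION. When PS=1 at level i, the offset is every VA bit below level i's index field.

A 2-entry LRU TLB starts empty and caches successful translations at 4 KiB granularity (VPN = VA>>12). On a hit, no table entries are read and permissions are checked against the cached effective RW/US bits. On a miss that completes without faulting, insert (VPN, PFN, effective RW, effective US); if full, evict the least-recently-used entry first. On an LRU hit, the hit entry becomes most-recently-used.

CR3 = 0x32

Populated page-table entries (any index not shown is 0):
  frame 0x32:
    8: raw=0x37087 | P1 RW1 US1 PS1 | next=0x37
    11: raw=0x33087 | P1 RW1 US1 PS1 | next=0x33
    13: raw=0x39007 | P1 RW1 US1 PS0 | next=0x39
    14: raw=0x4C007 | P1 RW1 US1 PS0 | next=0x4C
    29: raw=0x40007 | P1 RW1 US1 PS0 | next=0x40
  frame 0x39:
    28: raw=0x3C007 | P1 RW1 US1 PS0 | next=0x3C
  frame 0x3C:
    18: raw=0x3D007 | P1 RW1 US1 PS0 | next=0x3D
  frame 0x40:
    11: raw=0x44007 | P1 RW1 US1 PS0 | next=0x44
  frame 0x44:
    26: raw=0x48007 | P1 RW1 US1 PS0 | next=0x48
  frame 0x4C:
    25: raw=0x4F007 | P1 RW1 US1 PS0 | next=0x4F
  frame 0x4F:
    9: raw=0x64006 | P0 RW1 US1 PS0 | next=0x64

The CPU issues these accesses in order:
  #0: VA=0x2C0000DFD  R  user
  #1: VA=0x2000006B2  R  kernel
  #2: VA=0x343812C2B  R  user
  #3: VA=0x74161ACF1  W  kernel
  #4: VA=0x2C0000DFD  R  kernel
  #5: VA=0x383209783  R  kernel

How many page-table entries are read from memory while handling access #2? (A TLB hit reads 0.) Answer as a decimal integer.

Trace:
#0 VA=0x2C0000DFD (r,user):
  L0 @0x32[11] → 0x33087  P=1,RW=1,US=1,PS=1
  ⇒ phys 0x33DFD (huge @L0)  [1 reads]
#1 VA=0x2000006B2 (r,kernel):
  L0 @0x32[8] → 0x37087  P=1,RW=1,US=1,PS=1
  ⇒ phys 0x376B2 (huge @L0)  [1 reads]
#2 VA=0x343812C2B (r,user):
  L0 @0x32[13] → 0x39007  P=1,RW=1,US=1,PS=0
  L1 @0x39[28] → 0x3C007  P=1,RW=1,US=1,PS=0
  L2 @0x3C[18] → 0x3D007  P=1,RW=1,US=1,PS=0
  ⇒ phys 0x3DC2B  [3 reads]
#3 VA=0x74161ACF1 (w,kernel):
  L0 @0x32[29] → 0x40007  P=1,RW=1,US=1,PS=0
  L1 @0x40[11] → 0x44007  P=1,RW=1,US=1,PS=0
  L2 @0x44[26] → 0x48007  P=1,RW=1,US=1,PS=0
  ⇒ phys 0x48CF1  [3 reads]
#4 VA=0x2C0000DFD (r,kernel):
  L0 @0x32[11] → 0x33087  P=1,RW=1,US=1,PS=1
  ⇒ phys 0x33DFD (huge @L0)  [1 reads]
#5 VA=0x383209783 (r,kernel):
  L0 @0x32[14] → 0x4C007  P=1,RW=1,US=1,PS=0
  L1 @0x4C[25] → 0x4F007  P=1,RW=1,US=1,PS=0
  L2 @0x4F[9] → 0x64006  P=0,RW=1,US=1,PS=0
  ⇒ fault: PAGE_NOT_PRESENT  — 3 lookups

Entries read for #2: 3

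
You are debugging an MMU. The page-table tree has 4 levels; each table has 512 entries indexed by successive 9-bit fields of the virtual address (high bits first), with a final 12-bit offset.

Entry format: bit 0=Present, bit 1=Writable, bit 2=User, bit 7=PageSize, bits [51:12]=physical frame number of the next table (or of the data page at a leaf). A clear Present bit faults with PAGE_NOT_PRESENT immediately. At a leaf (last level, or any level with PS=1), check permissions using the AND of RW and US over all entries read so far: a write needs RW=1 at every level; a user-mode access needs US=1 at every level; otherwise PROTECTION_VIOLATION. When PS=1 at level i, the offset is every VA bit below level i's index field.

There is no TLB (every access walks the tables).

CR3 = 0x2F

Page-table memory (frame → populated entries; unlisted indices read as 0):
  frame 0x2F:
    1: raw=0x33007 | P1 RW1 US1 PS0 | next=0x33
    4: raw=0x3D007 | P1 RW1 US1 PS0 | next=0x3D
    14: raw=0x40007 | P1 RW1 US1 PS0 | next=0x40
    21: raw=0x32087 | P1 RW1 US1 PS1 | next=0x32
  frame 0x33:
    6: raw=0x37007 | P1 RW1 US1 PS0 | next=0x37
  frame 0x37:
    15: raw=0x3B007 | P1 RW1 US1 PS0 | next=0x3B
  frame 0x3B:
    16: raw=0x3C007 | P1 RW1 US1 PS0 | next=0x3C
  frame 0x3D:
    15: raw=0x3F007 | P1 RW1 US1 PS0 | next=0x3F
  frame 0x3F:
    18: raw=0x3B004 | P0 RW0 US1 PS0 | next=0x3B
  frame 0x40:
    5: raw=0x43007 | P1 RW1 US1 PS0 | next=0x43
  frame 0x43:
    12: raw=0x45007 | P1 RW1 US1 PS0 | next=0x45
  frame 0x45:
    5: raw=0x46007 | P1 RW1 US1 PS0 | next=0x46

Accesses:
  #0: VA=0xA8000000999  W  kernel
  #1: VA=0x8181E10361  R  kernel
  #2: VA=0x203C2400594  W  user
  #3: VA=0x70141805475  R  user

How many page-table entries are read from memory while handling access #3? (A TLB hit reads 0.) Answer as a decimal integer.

Per-access translation:
#0 VA=0xA8000000999 (w,kernel):
  [0] read 0x2F idx=21: raw=0x32087 flags P=1 W=1 U=1 S=1
  → PA=0x32999 (huge @L0)  (1 entries read)
#1 VA=0x8181E10361 (r,kernel):
  [0] read 0x2F idx=1: raw=0x33007 flags P=1 W=1 U=1 S=0
  [1] read 0x33 idx=6: raw=0x37007 flags P=1 W=1 U=1 S=0
  [2] read 0x37 idx=15: raw=0x3B007 flags P=1 W=1 U=1 S=0
  [3] read 0x3B idx=16: raw=0x3C007 flags P=1 W=1 U=1 S=0
  → PA=0x3C361  (4 entries read)
#2 VA=0x203C2400594 (w,user):
  [0] read 0x2F idx=4: raw=0x3D007 flags P=1 W=1 U=1 S=0
  [1] read 0x3D idx=15: raw=0x3F007 flags P=1 W=1 U=1 S=0
  [2] read 0x3F idx=18: raw=0x3B004 flags P=0 W=0 U=1 S=0
  → PAGE_NOT_PRESENT  (3 entries read)
#3 VA=0x70141805475 (r,user):
  [0] read 0x2F idx=14: raw=0x40007 flags P=1 W=1 U=1 S=0
  [1] read 0x40 idx=5: raw=0x43007 flags P=1 W=1 U=1 S=0
  [2] read 0x43 idx=12: raw=0x45007 flags P=1 W=1 U=1 S=0
  [3] read 0x45 idx=5: raw=0x46007 flags P=1 W=1 U=1 S=0
  → PA=0x46475  (4 entries read)

Entries read for #3: 4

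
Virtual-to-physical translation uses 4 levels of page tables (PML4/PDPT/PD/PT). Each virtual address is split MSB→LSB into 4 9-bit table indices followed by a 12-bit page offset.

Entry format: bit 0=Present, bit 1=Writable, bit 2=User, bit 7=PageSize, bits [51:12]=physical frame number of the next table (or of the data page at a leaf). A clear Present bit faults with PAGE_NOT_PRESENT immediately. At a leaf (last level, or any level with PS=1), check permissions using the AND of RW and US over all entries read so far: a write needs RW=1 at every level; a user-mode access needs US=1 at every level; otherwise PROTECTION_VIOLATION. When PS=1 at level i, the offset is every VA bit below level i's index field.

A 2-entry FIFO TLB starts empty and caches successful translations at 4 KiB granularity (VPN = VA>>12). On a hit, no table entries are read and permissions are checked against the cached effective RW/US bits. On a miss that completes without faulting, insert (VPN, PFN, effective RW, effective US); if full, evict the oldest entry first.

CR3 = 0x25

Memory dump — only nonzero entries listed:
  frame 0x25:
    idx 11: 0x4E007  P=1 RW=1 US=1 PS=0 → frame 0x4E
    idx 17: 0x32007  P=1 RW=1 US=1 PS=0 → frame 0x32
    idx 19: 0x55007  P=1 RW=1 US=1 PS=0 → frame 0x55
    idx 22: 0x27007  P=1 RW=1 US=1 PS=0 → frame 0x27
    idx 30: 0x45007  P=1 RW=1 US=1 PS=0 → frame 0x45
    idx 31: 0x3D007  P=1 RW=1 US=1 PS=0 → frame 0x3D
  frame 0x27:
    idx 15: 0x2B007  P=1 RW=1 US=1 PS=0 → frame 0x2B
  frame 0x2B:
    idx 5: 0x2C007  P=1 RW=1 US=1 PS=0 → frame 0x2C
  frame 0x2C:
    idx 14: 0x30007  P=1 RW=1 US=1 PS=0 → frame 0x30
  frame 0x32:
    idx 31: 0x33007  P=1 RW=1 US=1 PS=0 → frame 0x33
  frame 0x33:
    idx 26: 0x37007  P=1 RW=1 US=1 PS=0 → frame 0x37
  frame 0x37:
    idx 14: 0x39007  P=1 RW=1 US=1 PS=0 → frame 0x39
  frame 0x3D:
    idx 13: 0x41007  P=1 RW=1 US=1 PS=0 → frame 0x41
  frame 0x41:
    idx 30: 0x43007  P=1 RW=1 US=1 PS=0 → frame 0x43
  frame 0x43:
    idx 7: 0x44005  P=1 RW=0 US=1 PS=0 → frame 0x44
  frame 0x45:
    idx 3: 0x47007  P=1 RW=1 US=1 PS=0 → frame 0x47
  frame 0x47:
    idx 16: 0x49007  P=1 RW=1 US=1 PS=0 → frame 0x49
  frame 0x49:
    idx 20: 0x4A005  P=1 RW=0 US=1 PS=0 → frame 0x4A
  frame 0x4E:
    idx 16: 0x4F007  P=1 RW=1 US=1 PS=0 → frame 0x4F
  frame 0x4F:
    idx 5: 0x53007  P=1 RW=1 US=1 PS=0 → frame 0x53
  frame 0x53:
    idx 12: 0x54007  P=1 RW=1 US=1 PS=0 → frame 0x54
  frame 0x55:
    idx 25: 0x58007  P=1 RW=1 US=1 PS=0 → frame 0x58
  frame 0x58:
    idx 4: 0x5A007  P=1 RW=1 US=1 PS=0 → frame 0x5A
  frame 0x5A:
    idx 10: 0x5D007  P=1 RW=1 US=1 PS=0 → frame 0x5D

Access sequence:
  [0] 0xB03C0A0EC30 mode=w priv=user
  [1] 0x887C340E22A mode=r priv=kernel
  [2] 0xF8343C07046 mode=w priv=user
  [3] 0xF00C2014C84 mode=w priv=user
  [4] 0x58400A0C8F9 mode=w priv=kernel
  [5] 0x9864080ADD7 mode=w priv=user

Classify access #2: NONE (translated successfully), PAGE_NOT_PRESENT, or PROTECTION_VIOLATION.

Per-access translation:
#0 VA=0xB03C0A0EC30 (w,user):
  L0: frame=0x25 idx=22 entry=0x27007 [P=1 RW=1 US=1 PS=0]
  L1: frame=0x27 idx=15 entry=0x2B007 [P=1 RW=1 US=1 PS=0]
  L2: frame=0x2B idx=5 entry=0x2C007 [P=1 RW=1 US=1 PS=0]
  L3: frame=0x2C idx=14 entry=0x30007 [P=1 RW=1 US=1 PS=0]
  ✓ 0x30C30  — 4 lookups
#1 VA=0x887C340E22A (r,kernel):
  L0: frame=0x25 idx=17 entry=0x32007 [P=1 RW=1 US=1 PS=0]
  L1: frame=0x32 idx=31 entry=0x33007 [P=1 RW=1 US=1 PS=0]
  L2: frame=0x33 idx=26 entry=0x37007 [P=1 RW=1 US=1 PS=0]
  L3: frame=0x37 idx=14 entry=0x39007 [P=1 RW=1 US=1 PS=0]
  ✓ 0x3922A  — 4 lookups
#2 VA=0xF8343C07046 (w,user):
  L0: frame=0x25 idx=31 entry=0x3D007 [P=1 RW=1 US=1 PS=0]
  L1: frame=0x3D idx=13 entry=0x41007 [P=1 RW=1 US=1 PS=0]
  L2: frame=0x41 idx=30 entry=0x43007 [P=1 RW=1 US=1 PS=0]
  L3: frame=0x43 idx=7 entry=0x44005 [P=1 RW=0 US=1 PS=0]
  ⇒ fault: PROTECTION_VIOLATION  — 4 lookups
#3 VA=0xF00C2014C84 (w,user):
  L0: frame=0x25 idx=30 entry=0x45007 [P=1 RW=1 US=1 PS=0]
  L1: frame=0x45 idx=3 entry=0x47007 [P=1 RW=1 US=1 PS=0]
  L2: frame=0x47 idx=16 entry=0x49007 [P=1 RW=1 US=1 PS=0]
  L3: frame=0x49 idx=20 entry=0x4A005 [P=1 RW=0 US=1 PS=0]
  ⇒ fault: PROTECTION_VIOLATION  — 4 lookups
#4 VA=0x58400A0C8F9 (w,kernel):
  L0: frame=0x25 idx=11 entry=0x4E007 [P=1 RW=1 US=1 PS=0]
  L1: frame=0x4E idx=16 entry=0x4F007 [P=1 RW=1 US=1 PS=0]
  L2: frame=0x4F idx=5 entry=0x53007 [P=1 RW=1 US=1 PS=0]
  L3: frame=0x53 idx=12 entry=0x54007 [P=1 RW=1 US=1 PS=0]
  ✓ 0x548F9  — 4 lookups
#5 VA=0x9864080ADD7 (w,user):
  L0: frame=0x25 idx=19 entry=0x55007 [P=1 RW=1 US=1 PS=0]
  L1: frame=0x55 idx=25 entry=0x58007 [P=1 RW=1 US=1 PS=0]
  L2: frame=0x58 idx=4 entry=0x5A007 [P=1 RW=1 US=1 PS=0]
  L3: frame=0x5A idx=10 entry=0x5D007 [P=1 RW=1 US=1 PS=0]
  ✓ 0x5DDD7  — 4 lookups

Access #2 fault: PROTECTION_VIOLATION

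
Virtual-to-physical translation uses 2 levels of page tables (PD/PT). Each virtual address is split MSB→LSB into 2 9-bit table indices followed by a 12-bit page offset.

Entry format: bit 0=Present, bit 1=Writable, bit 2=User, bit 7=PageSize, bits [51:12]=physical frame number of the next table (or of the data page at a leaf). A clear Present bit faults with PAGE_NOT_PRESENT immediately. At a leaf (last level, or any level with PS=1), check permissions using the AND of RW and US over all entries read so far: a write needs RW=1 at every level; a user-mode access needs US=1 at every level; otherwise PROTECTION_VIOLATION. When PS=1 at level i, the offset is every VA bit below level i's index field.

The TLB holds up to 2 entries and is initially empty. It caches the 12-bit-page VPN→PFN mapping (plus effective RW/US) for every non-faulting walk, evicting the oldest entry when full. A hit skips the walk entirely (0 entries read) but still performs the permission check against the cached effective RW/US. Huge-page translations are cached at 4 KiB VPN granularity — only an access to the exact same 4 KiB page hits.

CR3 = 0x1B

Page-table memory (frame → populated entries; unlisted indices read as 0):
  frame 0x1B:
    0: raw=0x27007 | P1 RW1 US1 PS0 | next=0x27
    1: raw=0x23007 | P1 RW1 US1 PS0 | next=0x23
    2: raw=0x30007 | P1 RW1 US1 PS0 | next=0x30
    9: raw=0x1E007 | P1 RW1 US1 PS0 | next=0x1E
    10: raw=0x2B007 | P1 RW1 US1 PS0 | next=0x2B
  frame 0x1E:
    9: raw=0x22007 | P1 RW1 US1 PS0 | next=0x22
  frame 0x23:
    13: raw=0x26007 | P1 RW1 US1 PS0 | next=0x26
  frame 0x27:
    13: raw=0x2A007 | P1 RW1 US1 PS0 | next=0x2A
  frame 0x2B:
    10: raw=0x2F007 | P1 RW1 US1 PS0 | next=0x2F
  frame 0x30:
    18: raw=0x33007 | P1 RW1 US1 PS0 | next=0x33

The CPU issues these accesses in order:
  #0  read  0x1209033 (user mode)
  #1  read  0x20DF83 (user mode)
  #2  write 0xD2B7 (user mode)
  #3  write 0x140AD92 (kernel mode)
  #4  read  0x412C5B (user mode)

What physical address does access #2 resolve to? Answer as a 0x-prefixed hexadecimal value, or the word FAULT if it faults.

Walk each access:
#0 VA=0x1209033 (r,user):
  lvl0: tbl 0x1B, slot 9 ⇒ 0x1E007 (P1/RW1/US1/PS0)
  lvl1: tbl 0x1E, slot 9 ⇒ 0x22007 (P1/RW1/US1/PS0)
  → PA=0x22033  (2 entries read)
#1 VA=0x20DF83 (r,user):
  lvl0: tbl 0x1B, slot 1 ⇒ 0x23007 (P1/RW1/US1/PS0)
  lvl1: tbl 0x23, slot 13 ⇒ 0x26007 (P1/RW1/US1/PS0)
  → PA=0x26F83  (2 entries read)
#2 VA=0xD2B7 (w,user):
  lvl0: tbl 0x1B, slot 0 ⇒ 0x27007 (P1/RW1/US1/PS0)
  lvl1: tbl 0x27, slot 13 ⇒ 0x2A007 (P1/RW1/US1/PS0)
  → PA=0x2A2B7  (2 entries read)
#3 VA=0x140AD92 (w,kernel):
  lvl0: tbl 0x1B, slot 10 ⇒ 0x2B007 (P1/RW1/US1/PS0)
  lvl1: tbl 0x2B, slot 10 ⇒ 0x2F007 (P1/RW1/US1/PS0)
  → PA=0x2FD92  (2 entries read)
#4 VA=0x412C5B (r,user):
  lvl0: tbl 0x1B, slot 2 ⇒ 0x30007 (P1/RW1/US1/PS0)
  lvl1: tbl 0x30, slot 18 ⇒ 0x33007 (P1/RW1/US1/PS0)
  → PA=0x33C5B  (2 entries read)

Access #2 PA: 0x2A2B7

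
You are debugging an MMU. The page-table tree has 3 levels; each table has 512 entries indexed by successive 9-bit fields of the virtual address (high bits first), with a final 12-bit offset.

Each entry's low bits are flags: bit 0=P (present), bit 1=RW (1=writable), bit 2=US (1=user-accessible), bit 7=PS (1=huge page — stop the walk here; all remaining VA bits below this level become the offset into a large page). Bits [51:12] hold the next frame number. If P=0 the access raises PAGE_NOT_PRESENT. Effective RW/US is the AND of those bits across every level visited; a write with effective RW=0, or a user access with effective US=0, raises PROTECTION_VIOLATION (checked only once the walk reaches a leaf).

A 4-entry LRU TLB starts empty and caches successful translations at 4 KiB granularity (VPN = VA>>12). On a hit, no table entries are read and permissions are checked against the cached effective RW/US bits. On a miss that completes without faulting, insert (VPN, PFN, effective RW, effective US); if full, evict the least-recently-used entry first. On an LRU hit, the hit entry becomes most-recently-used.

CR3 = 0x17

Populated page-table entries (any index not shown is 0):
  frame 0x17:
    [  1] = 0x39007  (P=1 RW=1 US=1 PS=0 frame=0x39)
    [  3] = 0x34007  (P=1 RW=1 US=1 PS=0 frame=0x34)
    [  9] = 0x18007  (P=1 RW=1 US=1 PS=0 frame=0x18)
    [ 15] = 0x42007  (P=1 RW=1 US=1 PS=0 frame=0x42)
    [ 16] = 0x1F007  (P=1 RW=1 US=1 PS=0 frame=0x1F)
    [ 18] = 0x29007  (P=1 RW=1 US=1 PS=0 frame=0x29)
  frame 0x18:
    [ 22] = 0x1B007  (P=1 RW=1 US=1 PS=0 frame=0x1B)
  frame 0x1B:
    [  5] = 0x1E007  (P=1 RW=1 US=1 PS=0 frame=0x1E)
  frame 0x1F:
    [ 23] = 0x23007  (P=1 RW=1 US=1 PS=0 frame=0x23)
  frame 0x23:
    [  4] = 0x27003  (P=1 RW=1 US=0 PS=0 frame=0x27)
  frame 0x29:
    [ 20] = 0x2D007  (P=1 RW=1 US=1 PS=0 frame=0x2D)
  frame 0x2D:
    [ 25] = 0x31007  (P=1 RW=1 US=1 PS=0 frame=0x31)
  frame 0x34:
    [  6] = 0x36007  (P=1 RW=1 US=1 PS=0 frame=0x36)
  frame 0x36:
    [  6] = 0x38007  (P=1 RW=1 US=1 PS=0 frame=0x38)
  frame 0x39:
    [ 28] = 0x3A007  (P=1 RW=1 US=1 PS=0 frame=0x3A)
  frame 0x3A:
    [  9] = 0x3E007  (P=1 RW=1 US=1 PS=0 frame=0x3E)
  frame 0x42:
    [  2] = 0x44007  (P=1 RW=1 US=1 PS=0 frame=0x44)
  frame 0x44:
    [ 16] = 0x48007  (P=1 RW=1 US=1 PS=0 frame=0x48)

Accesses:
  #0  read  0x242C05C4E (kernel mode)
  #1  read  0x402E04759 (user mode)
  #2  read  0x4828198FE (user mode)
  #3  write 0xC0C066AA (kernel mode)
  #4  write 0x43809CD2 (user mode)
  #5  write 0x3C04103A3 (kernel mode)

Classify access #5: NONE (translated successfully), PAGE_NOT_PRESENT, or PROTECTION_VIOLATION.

Per-access translation:
#0 VA=0x242C05C4E (r,kernel):
  lvl0: tbl 0x17, slot 9 ⇒ 0x18007 (P1/RW1/US1/PS0)
  lvl1: tbl 0x18, slot 22 ⇒ 0x1B007 (P1/RW1/US1/PS0)
  lvl2: tbl 0x1B, slot 5 ⇒ 0x1E007 (P1/RW1/US1/PS0)
  → PA=0x1EC4E  (3 entries read)
#1 VA=0x402E04759 (r,user):
  lvl0: tbl 0x17, slot 16 ⇒ 0x1F007 (P1/RW1/US1/PS0)
  lvl1: tbl 0x1F, slot 23 ⇒ 0x23007 (P1/RW1/US1/PS0)
  lvl2: tbl 0x23, slot 4 ⇒ 0x27003 (P1/RW1/US0/PS0)
  ⇒ fault: PROTECTION_VIOLATION  — 3 lookups
#2 VA=0x4828198FE (r,user):
  lvl0: tbl 0x17, slot 18 ⇒ 0x29007 (P1/RW1/US1/PS0)
  lvl1: tbl 0x29, slot 20 ⇒ 0x2D007 (P1/RW1/US1/PS0)
  lvl2: tbl 0x2D, slot 25 ⇒ 0x31007 (P1/RW1/US1/PS0)
  → PA=0x318FE  (3 entries read)
#3 VA=0xC0C066AA (w,kernel):
  lvl0: tbl 0x17, slot 3 ⇒ 0x34007 (P1/RW1/US1/PS0)
  lvl1: tbl 0x34, slot 6 ⇒ 0x36007 (P1/RW1/US1/PS0)
  lvl2: tbl 0x36, slot 6 ⇒ 0x38007 (P1/RW1/US1/PS0)
  → PA=0x386AA  (3 entries read)
#4 VA=0x43809CD2 (w,user):
  lvl0: tbl 0x17, slot 1 ⇒ 0x39007 (P1/RW1/US1/PS0)
  lvl1: tbl 0x39, slot 28 ⇒ 0x3A007 (P1/RW1/US1/PS0)
  lvl2: tbl 0x3A, slot 9 ⇒ 0x3E007 (P1/RW1/US1/PS0)
  → PA=0x3ECD2  (3 entries read)
#5 VA=0x3C04103A3 (w,kernel):
  lvl0: tbl 0x17, slot 15 ⇒ 0x42007 (P1/RW1/US1/PS0)
  lvl1: tbl 0x42, slot 2 ⇒ 0x44007 (P1/RW1/US1/PS0)
  lvl2: tbl 0x44, slot 16 ⇒ 0x48007 (P1/RW1/US1/PS0)
  → PA=0x483A3  (3 entries read)

Access #5 fault: NONE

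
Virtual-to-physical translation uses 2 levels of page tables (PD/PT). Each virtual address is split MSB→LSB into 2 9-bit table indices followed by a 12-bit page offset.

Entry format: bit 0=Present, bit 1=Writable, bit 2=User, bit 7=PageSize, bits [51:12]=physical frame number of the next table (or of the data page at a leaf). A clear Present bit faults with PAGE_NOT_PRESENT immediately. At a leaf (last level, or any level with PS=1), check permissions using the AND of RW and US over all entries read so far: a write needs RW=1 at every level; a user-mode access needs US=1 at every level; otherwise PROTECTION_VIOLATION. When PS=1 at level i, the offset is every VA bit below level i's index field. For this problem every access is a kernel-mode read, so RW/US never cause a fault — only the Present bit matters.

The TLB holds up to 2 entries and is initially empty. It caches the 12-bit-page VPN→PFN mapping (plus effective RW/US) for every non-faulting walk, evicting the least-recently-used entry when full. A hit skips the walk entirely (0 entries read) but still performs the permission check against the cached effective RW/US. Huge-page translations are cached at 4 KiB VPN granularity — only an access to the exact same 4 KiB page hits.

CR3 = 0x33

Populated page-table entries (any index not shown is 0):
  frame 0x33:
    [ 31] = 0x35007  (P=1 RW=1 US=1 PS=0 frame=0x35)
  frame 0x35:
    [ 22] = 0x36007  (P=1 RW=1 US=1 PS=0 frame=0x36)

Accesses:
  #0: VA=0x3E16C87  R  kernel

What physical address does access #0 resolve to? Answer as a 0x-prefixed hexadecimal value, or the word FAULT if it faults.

Per-access translation:
#0 VA=0x3E16C87 (r,kernel):
  [0] read 0x33 idx=31: raw=0x35007 flags P=1 W=1 U=1 S=0
  [1] read 0x35 idx=22: raw=0x36007 flags P=1 W=1 U=1 S=0
  → PA=0x36C87  (2 entries read)

Access #0 PA: 0x36C87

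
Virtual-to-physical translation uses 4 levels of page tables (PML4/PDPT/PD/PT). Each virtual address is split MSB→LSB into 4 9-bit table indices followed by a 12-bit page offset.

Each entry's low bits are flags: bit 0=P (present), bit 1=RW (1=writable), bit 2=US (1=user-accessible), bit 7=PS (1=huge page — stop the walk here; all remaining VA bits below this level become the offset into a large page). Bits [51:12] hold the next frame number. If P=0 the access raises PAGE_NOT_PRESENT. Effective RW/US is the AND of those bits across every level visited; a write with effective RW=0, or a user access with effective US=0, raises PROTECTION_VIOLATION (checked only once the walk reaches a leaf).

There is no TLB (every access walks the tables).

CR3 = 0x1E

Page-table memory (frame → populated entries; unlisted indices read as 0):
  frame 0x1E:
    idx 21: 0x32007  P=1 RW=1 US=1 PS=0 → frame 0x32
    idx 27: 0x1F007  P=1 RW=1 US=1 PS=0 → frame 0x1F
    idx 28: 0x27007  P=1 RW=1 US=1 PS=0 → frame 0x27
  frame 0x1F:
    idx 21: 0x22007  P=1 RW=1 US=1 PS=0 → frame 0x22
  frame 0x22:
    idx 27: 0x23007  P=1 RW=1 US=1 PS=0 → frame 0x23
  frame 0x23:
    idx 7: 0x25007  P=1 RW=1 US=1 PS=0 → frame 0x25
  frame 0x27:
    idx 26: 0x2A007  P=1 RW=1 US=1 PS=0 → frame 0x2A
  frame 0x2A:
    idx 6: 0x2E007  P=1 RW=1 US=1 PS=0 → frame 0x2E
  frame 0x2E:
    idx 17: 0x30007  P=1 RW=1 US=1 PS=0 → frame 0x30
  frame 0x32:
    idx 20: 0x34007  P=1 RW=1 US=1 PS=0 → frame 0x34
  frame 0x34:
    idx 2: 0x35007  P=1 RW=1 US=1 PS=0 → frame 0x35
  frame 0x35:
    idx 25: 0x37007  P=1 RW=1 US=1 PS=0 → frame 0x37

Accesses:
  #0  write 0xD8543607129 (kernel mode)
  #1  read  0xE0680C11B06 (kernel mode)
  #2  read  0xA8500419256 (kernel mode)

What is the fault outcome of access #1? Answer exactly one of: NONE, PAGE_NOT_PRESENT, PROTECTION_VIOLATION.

Walk each access:
#0 VA=0xD8543607129 (w,kernel):
  L0 @0x1E[27] → 0x1F007  P=1,RW=1,US=1,PS=0
  L1 @0x1F[21] → 0x22007  P=1,RW=1,US=1,PS=0
  L2 @0x22[27] → 0x23007  P=1,RW=1,US=1,PS=0
  L3 @0x23[7] → 0x25007  P=1,RW=1,US=1,PS=0
  → PA=0x25129  (4 entries read)
#1 VA=0xE0680C11B06 (r,kernel):
  L0 @0x1E[28] → 0x27007  P=1,RW=1,US=1,PS=0
  L1 @0x27[26] → 0x2A007  P=1,RW=1,US=1,PS=0
  L2 @0x2A[6] → 0x2E007  P=1,RW=1,US=1,PS=0
  L3 @0x2E[17] → 0x30007  P=1,RW=1,US=1,PS=0
  → PA=0x30B06  (4 entries read)
#2 VA=0xA8500419256 (r,kernel):
  L0 @0x1E[21] → 0x32007  P=1,RW=1,US=1,PS=0
  L1 @0x32[20] → 0x34007  P=1,RW=1,US=1,PS=0
  L2 @0x34[2] → 0x35007  P=1,RW=1,US=1,PS=0
  L3 @0x35[25] → 0x37007  P=1,RW=1,US=1,PS=0
  → PA=0x37256  (4 entries read)

Access #1 fault: NONE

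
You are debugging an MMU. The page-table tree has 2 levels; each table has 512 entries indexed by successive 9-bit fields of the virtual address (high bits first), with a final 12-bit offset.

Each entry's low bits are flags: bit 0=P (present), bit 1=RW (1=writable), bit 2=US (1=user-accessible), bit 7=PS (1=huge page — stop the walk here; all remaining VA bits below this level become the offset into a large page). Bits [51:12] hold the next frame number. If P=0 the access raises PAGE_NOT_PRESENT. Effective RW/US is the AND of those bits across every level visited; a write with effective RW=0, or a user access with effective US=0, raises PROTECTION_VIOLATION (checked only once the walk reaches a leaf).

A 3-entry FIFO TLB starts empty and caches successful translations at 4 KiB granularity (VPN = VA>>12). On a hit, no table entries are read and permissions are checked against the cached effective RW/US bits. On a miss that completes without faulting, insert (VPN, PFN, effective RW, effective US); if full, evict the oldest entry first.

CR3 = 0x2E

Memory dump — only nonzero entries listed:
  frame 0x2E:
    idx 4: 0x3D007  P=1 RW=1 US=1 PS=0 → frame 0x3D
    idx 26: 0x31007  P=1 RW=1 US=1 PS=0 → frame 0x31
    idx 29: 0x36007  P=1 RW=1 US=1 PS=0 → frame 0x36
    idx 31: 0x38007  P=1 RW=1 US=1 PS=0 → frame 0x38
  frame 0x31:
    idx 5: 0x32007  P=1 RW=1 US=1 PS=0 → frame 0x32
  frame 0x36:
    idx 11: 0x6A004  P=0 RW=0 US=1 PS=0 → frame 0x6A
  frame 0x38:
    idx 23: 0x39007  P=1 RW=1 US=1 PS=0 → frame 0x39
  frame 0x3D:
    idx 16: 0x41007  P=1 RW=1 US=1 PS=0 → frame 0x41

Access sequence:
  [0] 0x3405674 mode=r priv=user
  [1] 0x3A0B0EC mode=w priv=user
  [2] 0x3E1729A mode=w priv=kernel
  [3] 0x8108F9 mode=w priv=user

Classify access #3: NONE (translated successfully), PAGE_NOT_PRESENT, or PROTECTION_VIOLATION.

Trace:
#0 VA=0x3405674 (r,user):
  lvl0: tbl 0x2E, slot 26 ⇒ 0x31007 (P1/RW1/US1/PS0)
  lvl1: tbl 0x31, slot 5 ⇒ 0x32007 (P1/RW1/US1/PS0)
  ✓ 0x32674  — 2 lookups
#1 VA=0x3A0B0EC (w,user):
  lvl0: tbl 0x2E, slot 29 ⇒ 0x36007 (P1/RW1/US1/PS0)
  lvl1: tbl 0x36, slot 11 ⇒ 0x6A004 (P0/RW0/US1/PS0)
  → PAGE_NOT_PRESENT  (2 entries read)
#2 VA=0x3E1729A (w,kernel):
  lvl0: tbl 0x2E, slot 31 ⇒ 0x38007 (P1/RW1/US1/PS0)
  lvl1: tbl 0x38, slot 23 ⇒ 0x39007 (P1/RW1/US1/PS0)
  ✓ 0x3929A  — 2 lookups
#3 VA=0x8108F9 (w,user):
  lvl0: tbl 0x2E, slot 4 ⇒ 0x3D007 (P1/RW1/US1/PS0)
  lvl1: tbl 0x3D, slot 16 ⇒ 0x41007 (P1/RW1/US1/PS0)
  ✓ 0x418F9  — 2 lookups

Access #3 fault: NONE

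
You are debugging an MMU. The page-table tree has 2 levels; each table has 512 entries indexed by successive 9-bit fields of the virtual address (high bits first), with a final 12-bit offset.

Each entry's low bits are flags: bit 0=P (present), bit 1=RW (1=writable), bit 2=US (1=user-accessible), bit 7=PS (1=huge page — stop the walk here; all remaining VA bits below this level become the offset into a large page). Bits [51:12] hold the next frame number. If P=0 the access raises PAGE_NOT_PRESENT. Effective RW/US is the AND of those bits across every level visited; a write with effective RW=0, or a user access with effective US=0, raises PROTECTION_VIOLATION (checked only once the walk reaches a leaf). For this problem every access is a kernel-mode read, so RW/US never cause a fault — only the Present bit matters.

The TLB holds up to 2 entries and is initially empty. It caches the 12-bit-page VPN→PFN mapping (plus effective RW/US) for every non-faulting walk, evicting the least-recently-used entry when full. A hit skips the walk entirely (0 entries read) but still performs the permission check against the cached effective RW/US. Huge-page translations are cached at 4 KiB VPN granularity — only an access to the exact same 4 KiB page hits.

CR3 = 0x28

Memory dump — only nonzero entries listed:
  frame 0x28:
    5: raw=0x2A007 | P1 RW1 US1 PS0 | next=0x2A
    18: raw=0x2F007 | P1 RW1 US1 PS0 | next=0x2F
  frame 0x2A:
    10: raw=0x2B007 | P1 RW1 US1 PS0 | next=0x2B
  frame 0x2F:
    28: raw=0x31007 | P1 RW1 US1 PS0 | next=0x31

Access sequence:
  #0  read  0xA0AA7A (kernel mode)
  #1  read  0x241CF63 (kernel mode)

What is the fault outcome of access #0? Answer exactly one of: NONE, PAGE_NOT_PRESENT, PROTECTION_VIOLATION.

Walk each access:
#0 VA=0xA0AA7A (r,kernel):
  L0: frame=0x28 idx=5 entry=0x2A007 [P=1 RW=1 US=1 PS=0]
  L1: frame=0x2A idx=10 entry=0x2B007 [P=1 RW=1 US=1 PS=0]
  → PA=0x2BA7A  (2 entries read)
#1 VA=0x241CF63 (r,kernel):
  L0: frame=0x28 idx=18 entry=0x2F007 [P=1 RW=1 US=1 PS=0]
  L1: frame=0x2F idx=28 entry=0x31007 [P=1 RW=1 US=1 PS=0]
  → PA=0x31F63  (2 entries read)

Access #0 fault: NONE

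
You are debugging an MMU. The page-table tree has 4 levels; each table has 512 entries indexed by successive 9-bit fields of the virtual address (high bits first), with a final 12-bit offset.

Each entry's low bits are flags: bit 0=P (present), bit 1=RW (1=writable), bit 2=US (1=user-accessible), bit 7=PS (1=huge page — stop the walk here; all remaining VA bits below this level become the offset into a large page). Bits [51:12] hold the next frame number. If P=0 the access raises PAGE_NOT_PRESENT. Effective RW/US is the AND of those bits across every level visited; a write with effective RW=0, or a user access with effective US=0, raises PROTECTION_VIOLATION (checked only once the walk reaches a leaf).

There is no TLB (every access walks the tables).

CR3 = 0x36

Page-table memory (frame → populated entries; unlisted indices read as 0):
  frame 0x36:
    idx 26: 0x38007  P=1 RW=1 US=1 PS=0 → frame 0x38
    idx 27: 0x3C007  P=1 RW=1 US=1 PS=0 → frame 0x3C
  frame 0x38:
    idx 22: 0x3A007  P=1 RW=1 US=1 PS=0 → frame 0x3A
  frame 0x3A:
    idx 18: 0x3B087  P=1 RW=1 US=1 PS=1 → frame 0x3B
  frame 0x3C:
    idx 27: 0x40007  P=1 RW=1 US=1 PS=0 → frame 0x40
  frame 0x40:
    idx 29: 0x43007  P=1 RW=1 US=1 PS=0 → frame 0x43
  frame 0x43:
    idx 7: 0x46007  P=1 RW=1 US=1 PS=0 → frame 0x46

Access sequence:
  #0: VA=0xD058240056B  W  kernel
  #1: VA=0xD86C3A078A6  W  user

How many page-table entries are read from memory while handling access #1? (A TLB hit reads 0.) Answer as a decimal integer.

Trace:
#0 VA=0xD058240056B (w,kernel):
  lvl0: tbl 0x36, slot 26 ⇒ 0x38007 (P1/RW1/US1/PS0)
  lvl1: tbl 0x38, slot 22 ⇒ 0x3A007 (P1/RW1/US1/PS0)
  lvl2: tbl 0x3A, slot 18 ⇒ 0x3B087 (P1/RW1/US1/PS1)
  → PA=0x3B56B (huge @L2)  (3 entries read)
#1 VA=0xD86C3A078A6 (w,user):
  lvl0: tbl 0x36, slot 27 ⇒ 0x3C007 (P1/RW1/US1/PS0)
  lvl1: tbl 0x3C, slot 27 ⇒ 0x40007 (P1/RW1/US1/PS0)
  lvl2: tbl 0x40, slot 29 ⇒ 0x43007 (P1/RW1/US1/PS0)
  lvl3: tbl 0x43, slot 7 ⇒ 0x46007 (P1/RW1/US1/PS0)
  → PA=0x468A6  (4 entries read)

Entries read for #1: 4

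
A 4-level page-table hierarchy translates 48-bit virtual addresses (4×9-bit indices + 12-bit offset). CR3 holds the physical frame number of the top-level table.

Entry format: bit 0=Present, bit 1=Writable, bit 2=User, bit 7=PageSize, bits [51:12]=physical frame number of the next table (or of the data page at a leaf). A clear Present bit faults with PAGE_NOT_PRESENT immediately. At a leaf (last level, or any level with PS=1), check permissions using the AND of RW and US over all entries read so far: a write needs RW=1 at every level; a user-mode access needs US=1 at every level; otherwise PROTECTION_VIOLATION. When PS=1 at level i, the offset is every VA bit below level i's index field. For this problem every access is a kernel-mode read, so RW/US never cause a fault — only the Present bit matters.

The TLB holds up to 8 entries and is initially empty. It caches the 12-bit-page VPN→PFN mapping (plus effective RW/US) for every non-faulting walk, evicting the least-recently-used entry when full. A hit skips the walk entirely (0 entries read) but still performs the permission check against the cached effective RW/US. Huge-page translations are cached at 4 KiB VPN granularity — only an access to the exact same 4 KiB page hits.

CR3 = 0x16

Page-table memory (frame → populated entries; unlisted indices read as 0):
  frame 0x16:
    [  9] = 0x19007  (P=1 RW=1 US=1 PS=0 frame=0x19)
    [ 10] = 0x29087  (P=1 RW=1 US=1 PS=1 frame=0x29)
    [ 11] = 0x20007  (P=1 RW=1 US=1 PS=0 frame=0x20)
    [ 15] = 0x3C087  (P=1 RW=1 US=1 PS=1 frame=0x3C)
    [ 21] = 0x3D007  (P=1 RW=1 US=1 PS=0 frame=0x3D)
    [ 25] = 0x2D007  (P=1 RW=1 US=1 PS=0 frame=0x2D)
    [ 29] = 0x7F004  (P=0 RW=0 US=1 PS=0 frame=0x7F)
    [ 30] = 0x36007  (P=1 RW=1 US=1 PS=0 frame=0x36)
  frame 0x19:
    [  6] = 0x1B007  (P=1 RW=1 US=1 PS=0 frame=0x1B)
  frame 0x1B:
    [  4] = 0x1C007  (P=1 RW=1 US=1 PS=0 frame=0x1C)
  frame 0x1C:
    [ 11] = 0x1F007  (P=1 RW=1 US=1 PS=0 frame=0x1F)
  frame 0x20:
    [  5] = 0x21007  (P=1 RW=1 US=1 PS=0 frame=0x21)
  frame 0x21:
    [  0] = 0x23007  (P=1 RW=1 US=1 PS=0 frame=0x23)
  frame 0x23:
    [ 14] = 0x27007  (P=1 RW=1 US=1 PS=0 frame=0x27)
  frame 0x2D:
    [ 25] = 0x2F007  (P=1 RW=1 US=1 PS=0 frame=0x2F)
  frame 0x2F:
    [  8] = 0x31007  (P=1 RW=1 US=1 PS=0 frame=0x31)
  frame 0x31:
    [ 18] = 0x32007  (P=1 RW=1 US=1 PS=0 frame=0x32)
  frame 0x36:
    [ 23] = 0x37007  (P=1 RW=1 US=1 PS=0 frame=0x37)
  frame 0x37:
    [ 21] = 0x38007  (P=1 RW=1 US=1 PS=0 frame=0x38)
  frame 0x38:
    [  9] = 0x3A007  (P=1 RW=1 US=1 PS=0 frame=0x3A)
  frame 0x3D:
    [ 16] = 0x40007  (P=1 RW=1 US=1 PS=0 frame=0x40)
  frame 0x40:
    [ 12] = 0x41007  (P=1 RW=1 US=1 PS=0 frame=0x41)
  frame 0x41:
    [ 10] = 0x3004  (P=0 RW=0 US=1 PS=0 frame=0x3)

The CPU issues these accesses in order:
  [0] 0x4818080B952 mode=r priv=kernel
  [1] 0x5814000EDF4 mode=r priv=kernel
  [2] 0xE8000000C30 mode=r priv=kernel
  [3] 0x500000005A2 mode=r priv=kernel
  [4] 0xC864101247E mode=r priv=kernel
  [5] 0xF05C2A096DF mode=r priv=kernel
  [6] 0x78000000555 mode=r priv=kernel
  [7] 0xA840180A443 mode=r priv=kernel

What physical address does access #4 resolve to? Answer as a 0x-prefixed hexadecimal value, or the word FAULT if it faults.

Walk each access:
#0 VA=0x4818080B952 (r,kernel):
  L0: frame=0x16 idx=9 entry=0x19007 [P=1 RW=1 US=1 PS=0]
  L1: frame=0x19 idx=6 entry=0x1B007 [P=1 RW=1 US=1 PS=0]
  L2: frame=0x1B idx=4 entry=0x1C007 [P=1 RW=1 US=1 PS=0]
  L3: frame=0x1C idx=11 entry=0x1F007 [P=1 RW=1 US=1 PS=0]
  → PA=0x1F952  (4 entries read)
#1 VA=0x5814000EDF4 (r,kernel):
  L0: frame=0x16 idx=11 entry=0x20007 [P=1 RW=1 US=1 PS=0]
  L1: frame=0x20 idx=5 entry=0x21007 [P=1 RW=1 US=1 PS=0]
  L2: frame=0x21 idx=0 entry=0x23007 [P=1 RW=1 US=1 PS=0]
  L3: frame=0x23 idx=14 entry=0x27007 [P=1 RW=1 US=1 PS=0]
  → PA=0x27DF4  (4 entries read)
#2 VA=0xE8000000C30 (r,kernel):
  L0: frame=0x16 idx=29 entry=0x7F004 [P=0 RW=0 US=1 PS=0]
  ✗ PAGE_NOT_PRESENT  [1 reads]
#3 VA=0x500000005A2 (r,kernel):
  L0: frame=0x16 idx=10 entry=0x29087 [P=1 RW=1 US=1 PS=1]
  → PA=0x295A2 (huge @L0)  (1 entries read)
#4 VA=0xC864101247E (r,kernel):
  L0: frame=0x16 idx=25 entry=0x2D007 [P=1 RW=1 US=1 PS=0]
  L1: frame=0x2D idx=25 entry=0x2F007 [P=1 RW=1 US=1 PS=0]
  L2: frame=0x2F idx=8 entry=0x31007 [P=1 RW=1 US=1 PS=0]
  L3: frame=0x31 idx=18 entry=0x32007 [P=1 RW=1 US=1 PS=0]
  → PA=0x3247E  (4 entries read)
#5 VA=0xF05C2A096DF (r,kernel):
  L0: frame=0x16 idx=30 entry=0x36007 [P=1 RW=1 US=1 PS=0]
  L1: frame=0x36 idx=23 entry=0x37007 [P=1 RW=1 US=1 PS=0]
  L2: frame=0x37 idx=21 entry=0x38007 [P=1 RW=1 US=1 PS=0]
  L3: frame=0x38 idx=9 entry=0x3A007 [P=1 RW=1 US=1 PS=0]
  → PA=0x3A6DF  (4 entries read)
#6 VA=0x78000000555 (r,kernel):
  L0: frame=0x16 idx=15 entry=0x3C087 [P=1 RW=1 US=1 PS=1]
  → PA=0x3C555 (huge @L0)  (1 entries read)
#7 VA=0xA840180A443 (r,kernel):
  L0: frame=0x16 idx=21 entry=0x3D007 [P=1 RW=1 US=1 PS=0]
  L1: frame=0x3D idx=16 entry=0x40007 [P=1 RW=1 US=1 PS=0]
  L2: frame=0x40 idx=12 entry=0x41007 [P=1 RW=1 US=1 PS=0]
  L3: frame=0x41 idx=10 entry=0x3004 [P=0 RW=0 US=1 PS=0]
  ✗ PAGE_NOT_PRESENT  [4 reads]

Access #4 PA: 0x3247E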